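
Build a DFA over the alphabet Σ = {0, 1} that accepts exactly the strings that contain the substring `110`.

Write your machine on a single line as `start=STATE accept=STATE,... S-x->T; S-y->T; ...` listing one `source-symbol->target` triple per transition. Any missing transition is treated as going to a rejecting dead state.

start=S0; accept=S3; S0-0->S0; S0-1->S1; S1-0->S0; S1-1->S2; S2-0->S3; S2-1->S2; S3-0->S3; S3-1->S3

States S0..S2 record the length of the longest prefix of `110` that matches the current input suffix. Reaching S3 means `110` has been seen, and we stay there forever. Accept from S3.
4 states suffice.
        0   1  
>  S0   S0  S1 
   S1   S0  S2 
   S2   S3  S2 
 * S3   S3  S3 
(> = start, * = accepting)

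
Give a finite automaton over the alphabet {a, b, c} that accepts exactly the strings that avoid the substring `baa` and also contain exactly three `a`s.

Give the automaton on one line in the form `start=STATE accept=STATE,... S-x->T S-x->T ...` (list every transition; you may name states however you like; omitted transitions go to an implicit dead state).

start=S0 accept=S6,S11,S12 S0-a->S1 S0-b->S2 S0-c->S0 S1-a->S3 S1-b->S4 S1-c->S1 S2-a->S5 S2-b->S2 S2-c->S0 S3-a->S6 S3-b->S7 S3-c->S3 S4-a->S8 S4-b->S4 S4-c->S1 S5-a->S9 S5-b->S4 S5-c->S1 S6-a->S10 S6-b->S11 S6-c->S6 S7-a->S12 S7-b->S7 S7-c->S3 S8-a->S13 S8-b->S7 S8-c->S3 S9-a->S13 S9-b->S9 S9-c->S9 S10-a->S10 S10-b->S14 S10-c->S10 S11-a->S15 S11-b->S11 S11-c->S6 S12-a->S16 S12-b->S11 S12-c->S6 S13-a->S16 S13-b->S13 S13-c->S13 S14-a->S15 S14-b->S14 S14-c->S10 S15-a->S16 S15-b->S14 S15-c->S10 S16-a->S16 S16-b->S16 S16-c->S16

Handle the two conditions separately and then intersect. One (4 states) tracks partial matches of the forbidden pattern `baa`; the other (5 states) tracks the count of `a`s, saturating at 4. Each combined state is a pair, one component from each; accept when both components accept.
With 17 states:
          a    b    c  
>  S0     S1   S2   S0 
   S1     S3   S4   S1 
   S2     S5   S2   S0 
   S3     S6   S7   S3 
   S4     S8   S4   S1 
   S5     S9   S4   S1 
 * S6    S10  S11   S6 
   S7    S12   S7   S3 
   S8    S13   S7   S3 
   S9    S13   S9   S9 
   S10   S10  S14  S10 
 * S11   S15  S11   S6 
 * S12   S16  S11   S6 
   S13   S16  S13  S13 
   S14   S15  S14  S10 
   S15   S16  S14  S10 
   S16   S16  S16  S16 
(> = start, * = accepting)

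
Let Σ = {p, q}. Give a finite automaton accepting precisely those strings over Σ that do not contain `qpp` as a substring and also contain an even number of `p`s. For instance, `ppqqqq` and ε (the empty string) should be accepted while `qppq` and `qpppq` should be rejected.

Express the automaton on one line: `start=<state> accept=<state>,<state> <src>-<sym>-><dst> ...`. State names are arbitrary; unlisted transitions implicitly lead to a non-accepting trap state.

start=A accept=A,C,F A-p->B A-q->C B-p->A B-q->D C-p->E C-q->C D-p->F D-q->D E-p->G E-q->D F-p->G F-q->C G-p->G G-q->G

Run two small machines in parallel and take their product. One (4 states) tracks partial matches of the forbidden pattern `qpp`; the other (2 states) tracks the count of `p`s modulo 2. Each combined state is a pair, one component from each; accept when both components accept. Minimizing collapses redundant product states.
A 7-state machine:
       p  q 
>* A   B  C 
   B   A  D 
 * C   E  C 
   D   F  D 
   E   G  D 
 * F   G  C 
   G   G  G 
(> = start, * = accepting)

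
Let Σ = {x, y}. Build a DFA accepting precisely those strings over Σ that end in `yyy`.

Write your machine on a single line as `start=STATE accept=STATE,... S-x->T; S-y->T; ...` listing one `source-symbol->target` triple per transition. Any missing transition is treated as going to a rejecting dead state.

start=q0; accept=q3; q0-x->q0; q0-y->q1; q1-x->q0; q1-y->q2; q2-x->q0; q2-y->q3; q3-x->q0; q3-y->q3

Let each state record the length of the longest suffix of the input read so far that is also a prefix of `yyy`. q1 means the last symbol is `y`; q2 means the last 2 symbols are `yy`; q3 means the last 3 symbols are `yyy`. Accept only at q3, where the string currently ends in `yyy`.
4 states suffice.
        x   y  
>  q0   q0  q1 
   q1   q0  q2 
   q2   q0  q3 
 * q3   q0  q3 
(> = start, * = accepting)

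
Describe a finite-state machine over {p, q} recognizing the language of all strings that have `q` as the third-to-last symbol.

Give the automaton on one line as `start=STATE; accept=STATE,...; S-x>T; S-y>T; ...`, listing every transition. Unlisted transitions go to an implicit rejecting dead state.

start=A; accept=L,M,N,O; A-p>B; A-q>C; B-p>D; B-q>E; C-p>F; C-q>G; D-p>H; D-q>I; E-p>J; E-q>K; F-p>L; F-q>M; G-p>N; G-q>O; H-p>H; H-q>I; I-p>J; I-q>K; J-p>L; J-q>M; K-p>N; K-q>O; L-p>H; L-q>I; M-p>J; M-q>K; N-p>L; N-q>M; O-p>N; O-q>O

Because acceptance depends on a position counted from the end, the machine has to buffer the most recent 3 symbols. Make each state the string of the last up-to-3 symbols read; on input `x` shift the window left and append `x`. Accept when the buffered window has length 3 and begins with `q`.
A 15-state machine:
       p  q 
>  A   B  C 
   B   D  E 
   C   F  G 
   D   H  I 
   E   J  K 
   F   L  M 
   G   N  O 
   H   H  I 
   I   J  K 
   J   L  M 
   K   N  O 
 * L   H  I 
 * M   J  K 
 * N   L  M 
 * O   N  O 
(> = start, * = accepting)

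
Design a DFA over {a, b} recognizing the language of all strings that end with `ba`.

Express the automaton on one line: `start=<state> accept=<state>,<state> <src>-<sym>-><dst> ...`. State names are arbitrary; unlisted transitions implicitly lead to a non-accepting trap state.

Remember how much of `ba` the current input suffix matches. State s0 means no match yet; s1 means the last symbol is `b`; s2 means the last 2 symbols are `ba`. Only s2 accepts. On a mismatch, fall back to the longest proper suffix that is still a prefix of `ba`.
3 states suffice.
        a   b  
>  s0   s0  s1 
   s1   s2  s1 
 * s2   s0  s1 
(> = start, * = accepting)

start=s0 accept=s2 s0-a->s0 s0-b->s1 s1-a->s2 s1-b->s1 s2-a->s0 s2-b->s1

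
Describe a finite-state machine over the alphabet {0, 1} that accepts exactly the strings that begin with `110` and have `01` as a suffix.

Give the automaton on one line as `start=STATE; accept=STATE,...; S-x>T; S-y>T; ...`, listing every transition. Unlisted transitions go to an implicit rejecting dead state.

start=q0; accept=q7; q0-0>q1; q0-1>q2; q1-0>q1; q1-1>q3; q2-0>q1; q2-1>q4; q3-0>q1; q3-1>q5; q4-0>q6; q4-1>q5; q5-0>q1; q5-1>q5; q6-0>q6; q6-1>q7; q7-0>q6; q7-1>q8; q8-0>q6; q8-1>q8

Handle the two conditions separately and then intersect. The first has 5 states tracking whether the input so far still matches the prefix `110`; the second has 3 states tracking how much of the suffix `01` has currently been matched. A product state is a pair (one from each), accepting exactly when both do.
A 9-state machine:
        0   1  
>  q0   q1  q2 
   q1   q1  q3 
   q2   q1  q4 
   q3   q1  q5 
   q4   q6  q5 
   q5   q1  q5 
   q6   q6  q7 
 * q7   q6  q8 
   q8   q6  q8 
(> = start, * = accepting)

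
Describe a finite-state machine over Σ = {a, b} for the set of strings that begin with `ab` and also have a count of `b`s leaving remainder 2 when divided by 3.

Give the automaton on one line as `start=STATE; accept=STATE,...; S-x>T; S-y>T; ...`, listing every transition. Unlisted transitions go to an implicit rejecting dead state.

start=q0; accept=q6; q0-a>q1; q0-b>q2; q1-a>q3; q1-b>q4; q2-a>q2; q2-b>q5; q3-a>q3; q3-b>q2; q4-a>q4; q4-b>q6; q5-a>q5; q5-b>q3; q6-a>q6; q6-b>q7; q7-a>q7; q7-b>q4

Build one automaton per condition and run them in lockstep. The first has 4 states tracking whether the input so far still matches the prefix `ab`; the second has 3 states tracking the count of `b`s modulo 3. A product state is a pair (one from each), accepting exactly when both do.
8 states suffice.
        a   b  
>  q0   q1  q2 
   q1   q3  q4 
   q2   q2  q5 
   q3   q3  q2 
   q4   q4  q6 
   q5   q5  q3 
 * q6   q6  q7 
   q7   q7  q4 
(> = start, * = accepting)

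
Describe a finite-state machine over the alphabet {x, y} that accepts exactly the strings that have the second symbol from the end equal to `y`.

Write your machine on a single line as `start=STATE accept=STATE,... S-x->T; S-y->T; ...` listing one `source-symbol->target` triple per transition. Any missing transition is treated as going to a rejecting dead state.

A DFA must remember the last 2 symbols (since which symbol is second-to-last isn't known until the input ends). Use one state per possible window of the last ≤2 symbols; accept from those whose window starts with `y`.
7 states suffice.
        x   y  
>  s0   s1  s2 
   s1   s3  s4 
   s2   s5  s6 
   s3   s3  s4 
   s4   s5  s6 
 * s5   s3  s4 
 * s6   s5  s6 
(> = start, * = accepting)

start=s0; accept=s5,s6; s0-x->s1; s0-y->s2; s1-x->s3; s1-y->s4; s2-x->s5; s2-y->s6; s3-x->s3; s3-y->s4; s4-x->s5; s4-y->s6; s5-x->s3; s5-y->s4; s6-x->s5; s6-y->s6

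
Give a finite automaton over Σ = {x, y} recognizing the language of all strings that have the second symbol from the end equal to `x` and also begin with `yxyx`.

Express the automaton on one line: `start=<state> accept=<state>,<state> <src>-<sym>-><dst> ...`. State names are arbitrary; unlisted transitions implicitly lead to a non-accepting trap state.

start=S0 accept=S6,S7 S0-x->S1 S0-y->S2 S1-x->S1 S1-y->S1 S2-x->S3 S2-y->S1 S3-x->S1 S3-y->S4 S4-x->S5 S4-y->S1 S5-x->S6 S5-y->S7 S6-x->S6 S6-y->S7 S7-x->S5 S7-y->S8 S8-x->S5 S8-y->S8

Build one automaton per condition and run them in lockstep. One (7 states) tracks the last 2 symbols read; the other (6 states) tracks whether the input so far still matches the prefix `yxyx`. Each combined state is a pair, one component from each; accept when both components accept. After merging equivalent states the machine shrinks.
        x   y  
>  S0   S1  S2 
   S1   S1  S1 
   S2   S3  S1 
   S3   S1  S4 
   S4   S5  S1 
   S5   S6  S7 
 * S6   S6  S7 
 * S7   S5  S8 
   S8   S5  S8 
(> = start, * = accepting)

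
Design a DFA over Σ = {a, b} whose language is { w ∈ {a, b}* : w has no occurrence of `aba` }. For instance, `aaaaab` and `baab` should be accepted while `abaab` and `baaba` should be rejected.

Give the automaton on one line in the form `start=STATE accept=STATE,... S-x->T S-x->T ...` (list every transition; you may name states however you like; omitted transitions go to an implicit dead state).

start=q0 accept=q0,q1,q2 q0-a->q1 q0-b->q0 q1-a->q1 q1-b->q2 q2-a->q3 q2-b->q0 q3-a->q3 q3-b->q3

Track partial matches of the forbidden pattern `aba`. State q3 is a dead state reached once `aba` has occurred; every other state accepts. q0 means no part of `aba` is currently matched.
4 states suffice.
        a   b  
>* q0   q1  q0 
 * q1   q1  q2 
 * q2   q3  q0 
   q3   q3  q3 
(> = start, * = accepting)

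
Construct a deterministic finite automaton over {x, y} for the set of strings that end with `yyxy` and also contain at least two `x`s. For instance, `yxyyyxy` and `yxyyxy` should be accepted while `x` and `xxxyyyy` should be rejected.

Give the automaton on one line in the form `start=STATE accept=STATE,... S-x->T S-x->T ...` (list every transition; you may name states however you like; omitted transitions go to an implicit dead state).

Handle the two conditions separately and then intersect. The first has 5 states tracking how much of the suffix `yyxy` has currently been matched; the second has 4 states tracking the count of `x`s, saturating at 3. A product state is a pair (one from each), accepting exactly when both do. Minimizing collapses redundant product states.
With 6 states:
       x  y 
>  A   B  A 
   B   B  C 
   C   B  D 
   D   E  D 
   E   B  F 
 * F   B  D 
(> = start, * = accepting)

start=A accept=F A-x->B A-y->A B-x->B B-y->C C-x->B C-y->D D-x->E D-y->D E-x->B E-y->F F-x->B F-y->D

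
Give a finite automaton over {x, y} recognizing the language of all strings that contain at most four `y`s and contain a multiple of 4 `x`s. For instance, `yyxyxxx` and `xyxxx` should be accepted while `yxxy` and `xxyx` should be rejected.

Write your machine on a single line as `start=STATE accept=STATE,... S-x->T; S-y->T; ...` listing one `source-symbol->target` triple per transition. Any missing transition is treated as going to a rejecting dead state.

Build one automaton per condition and run them in lockstep. One (6 states) tracks the count of `y`s, saturating at 5; the other (4 states) tracks the count of `x`s modulo 4. Each combined state is a pair, one component from each; accept when both components accept. Minimizing collapses redundant product states.
          x    y  
>* q0     q1   q2 
   q1     q3   q4 
 * q2     q4   q5 
   q3     q6   q7 
   q4     q7   q8 
 * q5     q8   q9 
   q6     q0  q10 
   q7    q10  q11 
   q8    q11  q12 
 * q9    q12  q13 
   q10    q2  q14 
   q11   q14  q15 
   q12   q15  q16 
 * q13   q16  q17 
   q14    q5  q18 
   q15   q18  q19 
   q16   q19  q17 
   q17   q17  q17 
   q18    q9  q20 
   q19   q20  q17 
   q20   q13  q17 
(> = start, * = accepting)

start=q0; accept=q0,q2,q5,q9,q13; q0-x->q1; q0-y->q2; q1-x->q3; q1-y->q4; q2-x->q4; q2-y->q5; q3-x->q6; q3-y->q7; q4-x->q7; q4-y->q8; q5-x->q8; q5-y->q9; q6-x->q0; q6-y->q10; q7-x->q10; q7-y->q11; q8-x->q11; q8-y->q12; q9-x->q12; q9-y->q13; q10-x->q2; q10-y->q14; q11-x->q14; q11-y->q15; q12-x->q15; q12-y->q16; q13-x->q16; q13-y->q17; q14-x->q5; q14-y->q18; q15-x->q18; q15-y->q19; q16-x->q19; q16-y->q17; q17-x->q17; q17-y->q17; q18-x->q9; q18-y->q20; q19-x->q20; q19-y->q17; q20-x->q13; q20-y->q17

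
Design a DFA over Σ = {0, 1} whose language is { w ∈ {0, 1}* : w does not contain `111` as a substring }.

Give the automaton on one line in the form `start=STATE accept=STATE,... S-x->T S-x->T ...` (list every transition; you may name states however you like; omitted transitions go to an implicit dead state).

This is the complement of 'contains `111`'. Use the same substring-matching states — s0 through s3 holding how much of `111` has just been matched — but flip the accepting set: everything except the trap s3 accepts.
With 4 states:
        0   1  
>* s0   s0  s1 
 * s1   s0  s2 
 * s2   s0  s3 
   s3   s3  s3 
(> = start, * = accepting)

start=s0 accept=s0,s1,s2 s0-0->s0 s0-1->s1 s1-0->s0 s1-1->s2 s2-0->s0 s2-1->s3 s3-0->s3 s3-1->s3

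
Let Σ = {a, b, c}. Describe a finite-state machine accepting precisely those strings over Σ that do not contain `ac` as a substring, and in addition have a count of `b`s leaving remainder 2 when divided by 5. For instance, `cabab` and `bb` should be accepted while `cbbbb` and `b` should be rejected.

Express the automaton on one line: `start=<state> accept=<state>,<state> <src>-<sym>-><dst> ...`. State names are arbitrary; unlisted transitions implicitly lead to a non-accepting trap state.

start=q0 accept=q5,q6 q0-a->q1 q0-b->q2 q0-c->q0 q1-a->q1 q1-b->q2 q1-c->q3 q2-a->q4 q2-b->q5 q2-c->q2 q3-a->q3 q3-b->q3 q3-c->q3 q4-a->q4 q4-b->q5 q4-c->q3 q5-a->q6 q5-b->q7 q5-c->q5 q6-a->q6 q6-b->q7 q6-c->q3 q7-a->q8 q7-b->q9 q7-c->q7 q8-a->q8 q8-b->q9 q8-c->q3 q9-a->q10 q9-b->q0 q9-c->q9 q10-a->q10 q10-b->q0 q10-c->q3

Build one automaton per condition and run them in lockstep. One (3 states) tracks partial matches of the forbidden pattern `ac`; the other (5 states) tracks the count of `b`s modulo 5. Each combined state is a pair, one component from each; accept when both components accept. Minimizing collapses redundant product states.
11 states suffice.
          a    b    c  
>  q0     q1   q2   q0 
   q1     q1   q2   q3 
   q2     q4   q5   q2 
   q3     q3   q3   q3 
   q4     q4   q5   q3 
 * q5     q6   q7   q5 
 * q6     q6   q7   q3 
   q7     q8   q9   q7 
   q8     q8   q9   q3 
   q9    q10   q0   q9 
   q10   q10   q0   q3 
(> = start, * = accepting)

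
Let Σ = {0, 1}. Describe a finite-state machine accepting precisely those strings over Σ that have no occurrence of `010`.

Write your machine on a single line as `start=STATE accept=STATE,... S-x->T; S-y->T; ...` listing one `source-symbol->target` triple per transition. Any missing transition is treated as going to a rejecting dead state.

This is the complement of 'contains `010`'. Use the same substring-matching states — A through D holding how much of `010` has just been matched — but flip the accepting set: everything except the trap D accepts.
With 4 states:
       0  1 
>* A   B  A 
 * B   B  C 
 * C   D  A 
   D   D  D 
(> = start, * = accepting)

start=A; accept=A,B,C; A-0->B; A-1->A; B-0->B; B-1->C; C-0->D; C-1->A; D-0->D; D-1->D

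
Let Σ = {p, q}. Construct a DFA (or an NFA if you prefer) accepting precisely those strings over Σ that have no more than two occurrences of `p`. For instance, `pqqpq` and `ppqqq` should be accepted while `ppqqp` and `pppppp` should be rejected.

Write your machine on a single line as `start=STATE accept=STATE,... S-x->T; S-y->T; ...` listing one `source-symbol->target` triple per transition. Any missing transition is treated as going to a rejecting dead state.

start=s0; accept=s0,s1,s2; s0-p->s1; s0-q->s0; s1-p->s2; s1-q->s1; s2-p->s3; s2-q->s2; s3-p->s3; s3-q->s3

Only the number of `p`s matters, and only up to 3. Make a chain s0 → s1 → s2 → s3 advanced by each `p` (with s3 absorbing); every other symbol self-loops. The accepting set is {s0, s1, s2}.
A 4-state machine:
        p   q  
>* s0   s1  s0 
 * s1   s2  s1 
 * s2   s3  s2 
   s3   s3  s3 
(> = start, * = accepting)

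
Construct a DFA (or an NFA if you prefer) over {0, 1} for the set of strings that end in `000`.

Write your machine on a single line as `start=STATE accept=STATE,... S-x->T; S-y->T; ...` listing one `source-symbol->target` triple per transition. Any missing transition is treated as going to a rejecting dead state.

Let each state record the length of the longest suffix of the input read so far that is also a prefix of `000`. B means the last symbol is `0`; C means the last 2 symbols are `00`; D means the last 3 symbols are `000`. Accept only at D, where the string currently ends in `000`.
With 4 states:
       0  1 
>  A   B  A 
   B   C  A 
   C   D  A 
 * D   D  A 
(> = start, * = accepting)

start=A; accept=D; A-0->B; A-1->A; B-0->C; B-1->A; C-0->D; C-1->A; D-0->D; D-1->A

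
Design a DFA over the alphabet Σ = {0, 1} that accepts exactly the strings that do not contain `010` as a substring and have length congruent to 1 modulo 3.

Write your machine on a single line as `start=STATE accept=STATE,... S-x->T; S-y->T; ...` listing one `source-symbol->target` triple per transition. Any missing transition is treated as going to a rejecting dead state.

Handle the two conditions separately and then intersect. One (4 states) tracks partial matches of the forbidden pattern `010`; the other (3 states) tracks the input length modulo 3. Each combined state is a pair, one component from each; accept when both components accept.
          0    1  
>  S0     S1   S2 
 * S1     S3   S4 
 * S2     S3   S5 
   S3     S6   S7 
   S4     S8   S0 
   S5     S6   S0 
   S6     S1   S9 
   S7    S10   S2 
   S8    S10  S10 
 * S9    S11   S5 
   S10   S11  S11 
   S11    S8   S8 
(> = start, * = accepting)

start=S0; accept=S1,S2,S9; S0-0->S1; S0-1->S2; S1-0->S3; S1-1->S4; S2-0->S3; S2-1->S5; S3-0->S6; S3-1->S7; S4-0->S8; S4-1->S0; S5-0->S6; S5-1->S0; S6-0->S1; S6-1->S9; S7-0->S10; S7-1->S2; S8-0->S10; S8-1->S10; S9-0->S11; S9-1->S5; S10-0->S11; S10-1->S11; S11-0->S8; S11-1->S8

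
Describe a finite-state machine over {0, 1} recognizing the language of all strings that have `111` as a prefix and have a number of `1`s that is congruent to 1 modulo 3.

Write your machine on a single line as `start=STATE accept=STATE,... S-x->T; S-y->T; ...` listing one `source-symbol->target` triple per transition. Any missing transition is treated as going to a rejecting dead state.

start=A; accept=F; A-0->B; A-1->C; B-0->B; B-1->B; C-0->B; C-1->D; D-0->B; D-1->E; E-0->E; E-1->F; F-0->F; F-1->G; G-0->G; G-1->E

Build one automaton per condition and run them in lockstep. One (5 states) tracks whether the input so far still matches the prefix `111`; the other (3 states) tracks the count of `1`s modulo 3. Each combined state is a pair, one component from each; accept when both components accept. After merging equivalent states the machine shrinks.
       0  1 
>  A   B  C 
   B   B  B 
   C   B  D 
   D   B  E 
   E   E  F 
 * F   F  G 
   G   G  E 
(> = start, * = accepting)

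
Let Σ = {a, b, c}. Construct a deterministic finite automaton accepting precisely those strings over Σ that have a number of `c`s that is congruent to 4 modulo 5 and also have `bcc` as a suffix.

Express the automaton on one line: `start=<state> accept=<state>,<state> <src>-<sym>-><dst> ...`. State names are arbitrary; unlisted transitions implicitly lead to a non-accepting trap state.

start=q0 accept=q14 q0-a->q0 q0-b->q1 q0-c->q2 q1-a->q0 q1-b->q1 q1-c->q3 q2-a->q2 q2-b->q4 q2-c->q5 q3-a->q2 q3-b->q4 q3-c->q6 q4-a->q2 q4-b->q4 q4-c->q7 q5-a->q5 q5-b->q8 q5-c->q9 q6-a->q5 q6-b->q8 q6-c->q9 q7-a->q5 q7-b->q8 q7-c->q10 q8-a->q5 q8-b->q8 q8-c->q11 q9-a->q9 q9-b->q12 q9-c->q13 q10-a->q9 q10-b->q12 q10-c->q13 q11-a->q9 q11-b->q12 q11-c->q14 q12-a->q9 q12-b->q12 q12-c->q15 q13-a->q13 q13-b->q16 q13-c->q0 q14-a->q13 q14-b->q16 q14-c->q0 q15-a->q13 q15-b->q16 q15-c->q17 q16-a->q13 q16-b->q16 q16-c->q18 q17-a->q0 q17-b->q1 q17-c->q2 q18-a->q0 q18-b->q1 q18-c->q19 q19-a->q2 q19-b->q4 q19-c->q5

Handle the two conditions separately and then intersect. One (5 states) tracks the count of `c`s modulo 5; the other (4 states) tracks how much of the suffix `bcc` has currently been matched. Each combined state is a pair, one component from each; accept when both components accept.
With 20 states:
          a    b    c  
>  q0     q0   q1   q2 
   q1     q0   q1   q3 
   q2     q2   q4   q5 
   q3     q2   q4   q6 
   q4     q2   q4   q7 
   q5     q5   q8   q9 
   q6     q5   q8   q9 
   q7     q5   q8  q10 
   q8     q5   q8  q11 
   q9     q9  q12  q13 
   q10    q9  q12  q13 
   q11    q9  q12  q14 
   q12    q9  q12  q15 
   q13   q13  q16   q0 
 * q14   q13  q16   q0 
   q15   q13  q16  q17 
   q16   q13  q16  q18 
   q17    q0   q1   q2 
   q18    q0   q1  q19 
   q19    q2   q4   q5 
(> = start, * = accepting)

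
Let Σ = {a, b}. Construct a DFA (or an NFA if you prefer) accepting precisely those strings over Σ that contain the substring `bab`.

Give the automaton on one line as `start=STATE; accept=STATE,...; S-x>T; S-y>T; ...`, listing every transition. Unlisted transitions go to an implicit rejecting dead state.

start=s0; accept=s3; s0-a>s0; s0-b>s1; s1-a>s2; s1-b>s1; s2-a>s0; s2-b>s3; s3-a>s3; s3-b>s3

Track how much of `bab` has been matched so far: state s0 is no progress, s3 is the absorbing accept state reached once `bab` has occurred. Intermediate states record partial matches; on a mismatch, fall back to the longest reusable overlap.
With 4 states:
        a   b  
>  s0   s0  s1 
   s1   s2  s1 
   s2   s0  s3 
 * s3   s3  s3 
(> = start, * = accepting)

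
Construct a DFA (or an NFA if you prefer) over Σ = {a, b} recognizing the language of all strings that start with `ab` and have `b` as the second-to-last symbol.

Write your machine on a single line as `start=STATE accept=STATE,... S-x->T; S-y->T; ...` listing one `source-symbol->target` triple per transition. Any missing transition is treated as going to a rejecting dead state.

start=q0; accept=q4,q5; q0-a->q1; q0-b->q2; q1-a->q2; q1-b->q3; q2-a->q2; q2-b->q2; q3-a->q4; q3-b->q5; q4-a->q6; q4-b->q3; q5-a->q4; q5-b->q5; q6-a->q6; q6-b->q3

Run two small machines in parallel and take their product. One (4 states) tracks whether the input so far still matches the prefix `ab`; the other (7 states) tracks the last 2 symbols read. Each combined state is a pair, one component from each; accept when both components accept. After merging equivalent states the machine shrinks.
        a   b  
>  q0   q1  q2 
   q1   q2  q3 
   q2   q2  q2 
   q3   q4  q5 
 * q4   q6  q3 
 * q5   q4  q5 
   q6   q6  q3 
(> = start, * = accepting)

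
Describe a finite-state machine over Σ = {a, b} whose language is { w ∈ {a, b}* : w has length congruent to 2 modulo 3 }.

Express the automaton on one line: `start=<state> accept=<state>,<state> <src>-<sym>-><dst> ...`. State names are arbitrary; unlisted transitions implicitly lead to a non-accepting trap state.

Only the length mod 3 matters, so use a 3-cycle: from any state, every input symbol moves to the next state, wrapping s2 back to s0. Mark s2 accepting.
3 states suffice.
        a   b  
>  s0   s1  s1 
   s1   s2  s2 
 * s2   s0  s0 
(> = start, * = accepting)

start=s0 accept=s2 s0-a->s1 s0-b->s1 s1-a->s2 s1-b->s2 s2-a->s0 s2-b->s0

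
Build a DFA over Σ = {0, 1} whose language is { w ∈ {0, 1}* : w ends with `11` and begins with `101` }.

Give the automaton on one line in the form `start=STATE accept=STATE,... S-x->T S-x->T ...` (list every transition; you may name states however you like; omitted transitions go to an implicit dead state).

start=q0 accept=q8 q0-0->q1 q0-1->q2 q1-0->q1 q1-1->q3 q2-0->q4 q2-1->q5 q3-0->q1 q3-1->q5 q4-0->q1 q4-1->q6 q5-0->q1 q5-1->q5 q6-0->q7 q6-1->q8 q7-0->q7 q7-1->q6 q8-0->q7 q8-1->q8

Build one automaton per condition and run them in lockstep. One (3 states) tracks how much of the suffix `11` has currently been matched; the other (5 states) tracks whether the input so far still matches the prefix `101`. Each combined state is a pair, one component from each; accept when both components accept.
With 9 states:
        0   1  
>  q0   q1  q2 
   q1   q1  q3 
   q2   q4  q5 
   q3   q1  q5 
   q4   q1  q6 
   q5   q1  q5 
   q6   q7  q8 
   q7   q7  q6 
 * q8   q7  q8 
(> = start, * = accepting)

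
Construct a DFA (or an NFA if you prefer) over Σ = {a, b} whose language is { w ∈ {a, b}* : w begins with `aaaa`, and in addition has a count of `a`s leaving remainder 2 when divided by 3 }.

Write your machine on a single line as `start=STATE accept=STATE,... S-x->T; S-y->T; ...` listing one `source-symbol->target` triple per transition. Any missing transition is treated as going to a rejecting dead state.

Run two small machines in parallel and take their product. One (6 states) tracks whether the input so far still matches the prefix `aaaa`; the other (3 states) tracks the count of `a`s modulo 3. Each combined state is a pair, one component from each; accept when both components accept. Equivalent product states are then merged.
8 states suffice.
        a   b  
>  q0   q1  q2 
   q1   q3  q2 
   q2   q2  q2 
   q3   q4  q2 
   q4   q5  q2 
   q5   q6  q5 
 * q6   q7  q6 
   q7   q5  q7 
(> = start, * = accepting)

start=q0; accept=q6; q0-a->q1; q0-b->q2; q1-a->q3; q1-b->q2; q2-a->q2; q2-b->q2; q3-a->q4; q3-b->q2; q4-a->q5; q4-b->q2; q5-a->q6; q5-b->q5; q6-a->q7; q6-b->q6; q7-a->q5; q7-b->q7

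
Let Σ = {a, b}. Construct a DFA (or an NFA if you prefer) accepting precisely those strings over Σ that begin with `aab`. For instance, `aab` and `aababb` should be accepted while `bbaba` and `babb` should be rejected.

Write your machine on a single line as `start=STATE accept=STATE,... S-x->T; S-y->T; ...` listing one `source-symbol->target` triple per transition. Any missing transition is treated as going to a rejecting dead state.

start=q0; accept=q3; q0-a->q1; q0-b->q4; q1-a->q2; q1-b->q4; q2-a->q4; q2-b->q3; q3-a->q3; q3-b->q3; q4-a->q4; q4-b->q4

Walk along `aab` while the input agrees: from q0 take `a` to q1, and so on. Any deviation drops to the rejecting sink q4. Once q3 is reached the prefix is confirmed and every continuation is accepted.
With 5 states:
        a   b  
>  q0   q1  q4 
   q1   q2  q4 
   q2   q4  q3 
 * q3   q3  q3 
   q4   q4  q4 
(> = start, * = accepting)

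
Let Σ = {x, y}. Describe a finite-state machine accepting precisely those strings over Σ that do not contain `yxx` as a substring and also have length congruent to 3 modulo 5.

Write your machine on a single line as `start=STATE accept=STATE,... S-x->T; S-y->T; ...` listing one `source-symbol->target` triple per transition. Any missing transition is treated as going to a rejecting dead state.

start=q0; accept=q6,q7,q8; q0-x->q1; q0-y->q2; q1-x->q3; q1-y->q4; q2-x->q5; q2-y->q4; q3-x->q6; q3-y->q7; q4-x->q8; q4-y->q7; q5-x->q9; q5-y->q7; q6-x->q10; q6-y->q11; q7-x->q12; q7-y->q11; q8-x->q9; q8-y->q11; q9-x->q9; q9-y->q9; q10-x->q0; q10-y->q13; q11-x->q14; q11-y->q13; q12-x->q9; q12-y->q13; q13-x->q15; q13-y->q2; q14-x->q9; q14-y->q2; q15-x->q9; q15-y->q4

Handle the two conditions separately and then intersect. One (4 states) tracks partial matches of the forbidden pattern `yxx`; the other (5 states) tracks the input length modulo 5. Each combined state is a pair, one component from each; accept when both components accept. After merging equivalent states the machine shrinks.
A 16-state machine:
          x    y  
>  q0     q1   q2 
   q1     q3   q4 
   q2     q5   q4 
   q3     q6   q7 
   q4     q8   q7 
   q5     q9   q7 
 * q6    q10  q11 
 * q7    q12  q11 
 * q8     q9  q11 
   q9     q9   q9 
   q10    q0  q13 
   q11   q14  q13 
   q12    q9  q13 
   q13   q15   q2 
   q14    q9   q2 
   q15    q9   q4 
(> = start, * = accepting)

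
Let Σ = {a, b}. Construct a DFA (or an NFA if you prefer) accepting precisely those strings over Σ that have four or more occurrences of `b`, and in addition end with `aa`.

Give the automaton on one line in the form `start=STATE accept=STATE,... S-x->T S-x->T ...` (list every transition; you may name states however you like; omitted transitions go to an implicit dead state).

Run two small machines in parallel and take their product. One (6 states) tracks the count of `b`s, saturating at 5; the other (3 states) tracks how much of the suffix `aa` has currently been matched. Each combined state is a pair, one component from each; accept when both components accept. Equivalent product states are then merged.
A 7-state machine:
        a   b  
>  q0   q0  q1 
   q1   q1  q2 
   q2   q2  q3 
   q3   q3  q4 
   q4   q5  q4 
   q5   q6  q4 
 * q6   q6  q4 
(> = start, * = accepting)

start=q0 accept=q6 q0-a->q0 q0-b->q1 q1-a->q1 q1-b->q2 q2-a->q2 q2-b->q3 q3-a->q3 q3-b->q4 q4-a->q5 q4-b->q4 q5-a->q6 q5-b->q4 q6-a->q6 q6-b->q4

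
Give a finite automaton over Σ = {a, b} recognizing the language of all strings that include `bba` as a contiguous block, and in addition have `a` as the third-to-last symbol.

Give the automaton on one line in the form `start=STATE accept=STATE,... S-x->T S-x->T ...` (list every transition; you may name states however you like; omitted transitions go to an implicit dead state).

Build one automaton per condition and run them in lockstep. The first has 4 states tracking whether and how much of `bba` has been seen; the second has 15 states tracking the last 3 symbols read. A product state is a pair (one from each), accepting exactly when both do. Minimizing collapses redundant product states.
        a   b  
>  S0   S0  S1 
   S1   S0  S2 
   S2   S3  S2 
   S3   S4  S5 
   S4   S6  S7 
   S5   S8  S9 
 * S6   S6  S7 
 * S7   S8  S9 
 * S8   S4  S5 
 * S9   S3  S2 
(> = start, * = accepting)

start=S0 accept=S6,S7,S8,S9 S0-a->S0 S0-b->S1 S1-a->S0 S1-b->S2 S2-a->S3 S2-b->S2 S3-a->S4 S3-b->S5 S4-a->S6 S4-b->S7 S5-a->S8 S5-b->S9 S6-a->S6 S6-b->S7 S7-a->S8 S7-b->S9 S8-a->S4 S8-b->S5 S9-a->S3 S9-b->S2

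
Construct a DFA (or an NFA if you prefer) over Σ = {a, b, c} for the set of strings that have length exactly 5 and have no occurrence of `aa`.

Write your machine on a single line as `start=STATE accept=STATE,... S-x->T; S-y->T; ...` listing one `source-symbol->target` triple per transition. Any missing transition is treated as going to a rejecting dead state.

Handle the two conditions separately and then intersect. The first has 7 states tracking the input length, saturating at 6; the second has 3 states tracking partial matches of the forbidden pattern `aa`. A product state is a pair (one from each), accepting exactly when both do. After merging equivalent states the machine shrinks.
11 states suffice.
          a    b    c  
>  q0     q1   q2   q2 
   q1     q3   q4   q4 
   q2     q5   q4   q4 
   q3     q3   q3   q3 
   q4     q6   q7   q7 
   q5     q3   q7   q7 
   q6     q3   q8   q8 
   q7     q9   q8   q8 
   q8    q10  q10  q10 
   q9     q3  q10  q10 
 * q10    q3   q3   q3 
(> = start, * = accepting)

start=q0; accept=q10; q0-a->q1; q0-b->q2; q0-c->q2; q1-a->q3; q1-b->q4; q1-c->q4; q2-a->q5; q2-b->q4; q2-c->q4; q3-a->q3; q3-b->q3; q3-c->q3; q4-a->q6; q4-b->q7; q4-c->q7; q5-a->q3; q5-b->q7; q5-c->q7; q6-a->q3; q6-b->q8; q6-c->q8; q7-a->q9; q7-b->q8; q7-c->q8; q8-a->q10; q8-b->q10; q8-c->q10; q9-a->q3; q9-b->q10; q9-c->q10; q10-a->q3; q10-b->q3; q10-c->q3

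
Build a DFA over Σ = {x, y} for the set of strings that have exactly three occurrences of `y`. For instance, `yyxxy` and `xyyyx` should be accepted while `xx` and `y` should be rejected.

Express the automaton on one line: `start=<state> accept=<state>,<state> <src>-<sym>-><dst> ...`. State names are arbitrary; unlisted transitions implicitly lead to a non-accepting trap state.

Only the number of `y`s matters, and only up to 4. Make a chain A → B → C → D → E advanced by each `y` (with E absorbing); every other symbol self-loops. The accepting set is {D}.
5 states suffice.
       x  y 
>  A   A  B 
   B   B  C 
   C   C  D 
 * D   D  E 
   E   E  E 
(> = start, * = accepting)

start=A accept=D A-x->A A-y->B B-x->B B-y->C C-x->C C-y->D D-x->D D-y->E E-x->E E-y->E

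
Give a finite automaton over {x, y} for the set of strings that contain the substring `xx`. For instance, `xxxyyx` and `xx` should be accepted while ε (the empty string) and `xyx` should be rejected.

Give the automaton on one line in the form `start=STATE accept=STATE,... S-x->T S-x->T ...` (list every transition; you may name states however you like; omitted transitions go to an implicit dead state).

start=q0 accept=q2 q0-x->q1 q0-y->q0 q1-x->q2 q1-y->q0 q2-x->q2 q2-y->q2

Track how much of `xx` has been matched so far: state q0 is no progress, q2 is the absorbing accept state reached once `xx` has occurred. Intermediate states record partial matches; on a mismatch, fall back to the longest reusable overlap.
        x   y  
>  q0   q1  q0 
   q1   q2  q0 
 * q2   q2  q2 
(> = start, * = accepting)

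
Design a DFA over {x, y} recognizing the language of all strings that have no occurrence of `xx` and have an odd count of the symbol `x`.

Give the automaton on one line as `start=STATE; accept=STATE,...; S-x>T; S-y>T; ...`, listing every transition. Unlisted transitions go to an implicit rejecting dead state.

Build one automaton per condition and run them in lockstep. The first has 3 states tracking partial matches of the forbidden pattern `xx`; the second has 2 states tracking the count of `x`s modulo 2. A product state is a pair (one from each), accepting exactly when both do. Minimizing collapses redundant product states.
5 states suffice.
       x  y 
>  A   B  A 
 * B   C  D 
   C   C  C 
 * D   E  D 
   E   C  A 
(> = start, * = accepting)

start=A; accept=B,D; A-x>B; A-y>A; B-x>C; B-y>D; C-x>C; C-y>C; D-x>E; D-y>D; E-x>C; E-y>A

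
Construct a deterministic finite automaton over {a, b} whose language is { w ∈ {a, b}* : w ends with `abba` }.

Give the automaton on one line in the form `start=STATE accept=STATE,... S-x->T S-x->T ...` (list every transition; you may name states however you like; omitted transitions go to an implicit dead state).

start=s0 accept=s4 s0-a->s1 s0-b->s0 s1-a->s1 s1-b->s2 s2-a->s1 s2-b->s3 s3-a->s4 s3-b->s0 s4-a->s1 s4-b->s2

Let each state record the length of the longest suffix of the input read so far that is also a prefix of `abba`. s1 means the last symbol is `a`; s2 means the last 2 symbols are `ab`; s3 means the last 3 symbols are `abb`; s4 means the last 4 symbols are `abba`. Accept only at s4, where the string currently ends in `abba`.
With 5 states:
        a   b  
>  s0   s1  s0 
   s1   s1  s2 
   s2   s1  s3 
   s3   s4  s0 
 * s4   s1  s2 
(> = start, * = accepting)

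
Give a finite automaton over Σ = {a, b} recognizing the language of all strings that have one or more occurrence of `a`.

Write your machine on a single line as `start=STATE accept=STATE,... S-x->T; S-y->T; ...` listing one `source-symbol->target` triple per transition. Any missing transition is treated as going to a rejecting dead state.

start=S0; accept=S1,S2; S0-a->S1; S0-b->S0; S1-a->S2; S1-b->S1; S2-a->S2; S2-b->S2

Count `a`s, saturating at 2: state S0 means no `a` yet, S1 means one `a` seen, S2 means more than one. Each `a` increments (capped at S2); other symbols loop. Accept from {S1, S2}.
A 3-state machine:
        a   b  
>  S0   S1  S0 
 * S1   S2  S1 
 * S2   S2  S2 
(> = start, * = accepting)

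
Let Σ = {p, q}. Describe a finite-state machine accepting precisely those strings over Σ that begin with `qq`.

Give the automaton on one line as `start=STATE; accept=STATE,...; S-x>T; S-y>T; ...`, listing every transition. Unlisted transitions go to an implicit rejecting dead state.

Walk along `qq` while the input agrees: from s0 take `q` to s1, and so on. Any deviation drops to the rejecting sink s3. Once s2 is reached the prefix is confirmed and every continuation is accepted.
4 states suffice.
        p   q  
>  s0   s3  s1 
   s1   s3  s2 
 * s2   s2  s2 
   s3   s3  s3 
(> = start, * = accepting)

start=s0; accept=s2; s0-p>s3; s0-q>s1; s1-p>s3; s1-q>s2; s2-p>s2; s2-q>s2; s3-p>s3; s3-q>s3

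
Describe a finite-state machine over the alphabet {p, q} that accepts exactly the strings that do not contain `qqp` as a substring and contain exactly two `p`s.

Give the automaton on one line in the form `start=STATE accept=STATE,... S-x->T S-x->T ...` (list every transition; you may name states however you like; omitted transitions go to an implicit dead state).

Run two small machines in parallel and take their product. One (4 states) tracks partial matches of the forbidden pattern `qqp`; the other (4 states) tracks the count of `p`s, saturating at 3. Each combined state is a pair, one component from each; accept when both components accept. Equivalent product states are then merged.
A 6-state machine:
        p   q  
>  s0   s1  s2 
   s1   s3  s4 
   s2   s1  s5 
 * s3   s5  s3 
   s4   s3  s5 
   s5   s5  s5 
(> = start, * = accepting)

start=s0 accept=s3 s0-p->s1 s0-q->s2 s1-p->s3 s1-q->s4 s2-p->s1 s2-q->s5 s3-p->s5 s3-q->s3 s4-p->s3 s4-q->s5 s5-p->s5 s5-q->s5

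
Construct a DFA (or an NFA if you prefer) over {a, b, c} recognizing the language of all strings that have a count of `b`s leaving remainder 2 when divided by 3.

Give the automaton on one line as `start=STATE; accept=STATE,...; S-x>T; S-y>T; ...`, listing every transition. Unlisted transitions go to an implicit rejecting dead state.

The only thing that matters is how many `b`s have appeared, reduced mod 3. Use one state per residue: S0 for 0, …, S2 for 2. Reading `b` moves to the next residue; anything else stays put. S2 is accepting.
A 3-state machine:
        a   b   c  
>  S0   S0  S1  S0 
   S1   S1  S2  S1 
 * S2   S2  S0  S2 
(> = start, * = accepting)

start=S0; accept=S2; S0-a>S0; S0-b>S1; S0-c>S0; S1-a>S1; S1-b>S2; S1-c>S1; S2-a>S2; S2-b>S0; S2-c>S2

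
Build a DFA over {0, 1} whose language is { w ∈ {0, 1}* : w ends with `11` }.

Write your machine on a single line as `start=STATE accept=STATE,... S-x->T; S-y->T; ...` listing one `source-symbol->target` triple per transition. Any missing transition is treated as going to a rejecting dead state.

start=s0; accept=s2; s0-0->s0; s0-1->s1; s1-0->s0; s1-1->s2; s2-0->s0; s2-1->s2

Remember how much of `11` the current input suffix matches. State s0 means no match yet; s1 means the last symbol is `1`; s2 means the last 2 symbols are `11`. Only s2 accepts. On a mismatch, fall back to the longest proper suffix that is still a prefix of `11`.
A 3-state machine:
        0   1  
>  s0   s0  s1 
   s1   s0  s2 
 * s2   s0  s2 
(> = start, * = accepting)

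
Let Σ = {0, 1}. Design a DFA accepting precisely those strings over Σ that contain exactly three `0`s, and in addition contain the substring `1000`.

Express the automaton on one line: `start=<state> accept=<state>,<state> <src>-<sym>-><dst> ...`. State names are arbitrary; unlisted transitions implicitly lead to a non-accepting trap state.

Build one automaton per condition and run them in lockstep. One (5 states) tracks the count of `0`s, saturating at 4; the other (5 states) tracks whether and how much of `1000` has been seen. Each combined state is a pair, one component from each; accept when both components accept.
With 19 states:
          0    1  
>  q0     q1   q2 
   q1     q3   q4 
   q2     q5   q2 
   q3     q6   q7 
   q4     q8   q4 
   q5     q9   q4 
   q6    q10  q11 
   q7    q12   q7 
   q8    q13   q7 
   q9    q14   q7 
   q10   q10  q15 
   q11   q16  q11 
   q12   q17  q11 
   q13   q18  q11 
 * q14   q18  q14 
   q15   q16  q15 
   q16   q17  q15 
   q17   q18  q15 
   q18   q18  q18 
(> = start, * = accepting)

start=q0 accept=q14 q0-0->q1 q0-1->q2 q1-0->q3 q1-1->q4 q2-0->q5 q2-1->q2 q3-0->q6 q3-1->q7 q4-0->q8 q4-1->q4 q5-0->q9 q5-1->q4 q6-0->q10 q6-1->q11 q7-0->q12 q7-1->q7 q8-0->q13 q8-1->q7 q9-0->q14 q9-1->q7 q10-0->q10 q10-1->q15 q11-0->q16 q11-1->q11 q12-0->q17 q12-1->q11 q13-0->q18 q13-1->q11 q14-0->q18 q14-1->q14 q15-0->q16 q15-1->q15 q16-0->q17 q16-1->q15 q17-0->q18 q17-1->q15 q18-0->q18 q18-1->q18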